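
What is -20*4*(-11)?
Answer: 880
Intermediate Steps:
-20*4*(-11) = -80*(-11) = 880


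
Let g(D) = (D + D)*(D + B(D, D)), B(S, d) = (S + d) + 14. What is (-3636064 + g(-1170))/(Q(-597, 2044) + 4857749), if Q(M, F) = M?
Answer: 71009/75893 ≈ 0.93565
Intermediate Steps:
B(S, d) = 14 + S + d
g(D) = 2*D*(14 + 3*D) (g(D) = (D + D)*(D + (14 + D + D)) = (2*D)*(D + (14 + 2*D)) = (2*D)*(14 + 3*D) = 2*D*(14 + 3*D))
(-3636064 + g(-1170))/(Q(-597, 2044) + 4857749) = (-3636064 + 2*(-1170)*(14 + 3*(-1170)))/(-597 + 4857749) = (-3636064 + 2*(-1170)*(14 - 3510))/4857152 = (-3636064 + 2*(-1170)*(-3496))*(1/4857152) = (-3636064 + 8180640)*(1/4857152) = 4544576*(1/4857152) = 71009/75893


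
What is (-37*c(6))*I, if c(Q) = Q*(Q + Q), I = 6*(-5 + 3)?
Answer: 31968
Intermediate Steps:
I = -12 (I = 6*(-2) = -12)
c(Q) = 2*Q² (c(Q) = Q*(2*Q) = 2*Q²)
(-37*c(6))*I = -74*6²*(-12) = -74*36*(-12) = -37*72*(-12) = -2664*(-12) = 31968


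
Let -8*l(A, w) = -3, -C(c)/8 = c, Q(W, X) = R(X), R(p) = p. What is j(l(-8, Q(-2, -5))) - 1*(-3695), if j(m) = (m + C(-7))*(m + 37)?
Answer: 371329/64 ≈ 5802.0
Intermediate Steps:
Q(W, X) = X
C(c) = -8*c
l(A, w) = 3/8 (l(A, w) = -1/8*(-3) = 3/8)
j(m) = (37 + m)*(56 + m) (j(m) = (m - 8*(-7))*(m + 37) = (m + 56)*(37 + m) = (56 + m)*(37 + m) = (37 + m)*(56 + m))
j(l(-8, Q(-2, -5))) - 1*(-3695) = (2072 + (3/8)**2 + 93*(3/8)) - 1*(-3695) = (2072 + 9/64 + 279/8) + 3695 = 134849/64 + 3695 = 371329/64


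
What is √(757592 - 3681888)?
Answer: 2*I*√731074 ≈ 1710.1*I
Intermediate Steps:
√(757592 - 3681888) = √(-2924296) = 2*I*√731074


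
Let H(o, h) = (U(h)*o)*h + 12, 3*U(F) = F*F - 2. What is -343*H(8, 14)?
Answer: -7465052/3 ≈ -2.4884e+6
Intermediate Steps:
U(F) = -⅔ + F²/3 (U(F) = (F*F - 2)/3 = (F² - 2)/3 = (-2 + F²)/3 = -⅔ + F²/3)
H(o, h) = 12 + h*o*(-⅔ + h²/3) (H(o, h) = ((-⅔ + h²/3)*o)*h + 12 = (o*(-⅔ + h²/3))*h + 12 = h*o*(-⅔ + h²/3) + 12 = 12 + h*o*(-⅔ + h²/3))
-343*H(8, 14) = -343*(12 + (⅓)*14*8*(-2 + 14²)) = -343*(12 + (⅓)*14*8*(-2 + 196)) = -343*(12 + (⅓)*14*8*194) = -343*(12 + 21728/3) = -343*21764/3 = -7465052/3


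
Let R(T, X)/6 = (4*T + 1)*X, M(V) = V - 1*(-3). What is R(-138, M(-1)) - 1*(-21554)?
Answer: 14942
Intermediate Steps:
M(V) = 3 + V (M(V) = V + 3 = 3 + V)
R(T, X) = 6*X*(1 + 4*T) (R(T, X) = 6*((4*T + 1)*X) = 6*((1 + 4*T)*X) = 6*(X*(1 + 4*T)) = 6*X*(1 + 4*T))
R(-138, M(-1)) - 1*(-21554) = 6*(3 - 1)*(1 + 4*(-138)) - 1*(-21554) = 6*2*(1 - 552) + 21554 = 6*2*(-551) + 21554 = -6612 + 21554 = 14942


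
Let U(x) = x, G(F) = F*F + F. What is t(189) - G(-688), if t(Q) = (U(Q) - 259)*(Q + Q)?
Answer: -499116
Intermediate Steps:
G(F) = F + F² (G(F) = F² + F = F + F²)
t(Q) = 2*Q*(-259 + Q) (t(Q) = (Q - 259)*(Q + Q) = (-259 + Q)*(2*Q) = 2*Q*(-259 + Q))
t(189) - G(-688) = 2*189*(-259 + 189) - (-688)*(1 - 688) = 2*189*(-70) - (-688)*(-687) = -26460 - 1*472656 = -26460 - 472656 = -499116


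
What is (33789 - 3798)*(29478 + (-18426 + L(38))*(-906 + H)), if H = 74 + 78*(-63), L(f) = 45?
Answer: 3168450299664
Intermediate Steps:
H = -4840 (H = 74 - 4914 = -4840)
(33789 - 3798)*(29478 + (-18426 + L(38))*(-906 + H)) = (33789 - 3798)*(29478 + (-18426 + 45)*(-906 - 4840)) = 29991*(29478 - 18381*(-5746)) = 29991*(29478 + 105617226) = 29991*105646704 = 3168450299664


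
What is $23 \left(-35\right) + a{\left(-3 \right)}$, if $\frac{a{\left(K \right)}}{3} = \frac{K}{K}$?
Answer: $-802$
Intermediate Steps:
$a{\left(K \right)} = 3$ ($a{\left(K \right)} = 3 \frac{K}{K} = 3 \cdot 1 = 3$)
$23 \left(-35\right) + a{\left(-3 \right)} = 23 \left(-35\right) + 3 = -805 + 3 = -802$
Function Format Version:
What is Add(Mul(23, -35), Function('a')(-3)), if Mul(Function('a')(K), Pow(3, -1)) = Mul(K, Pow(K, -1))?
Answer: -802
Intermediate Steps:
Function('a')(K) = 3 (Function('a')(K) = Mul(3, Mul(K, Pow(K, -1))) = Mul(3, 1) = 3)
Add(Mul(23, -35), Function('a')(-3)) = Add(Mul(23, -35), 3) = Add(-805, 3) = -802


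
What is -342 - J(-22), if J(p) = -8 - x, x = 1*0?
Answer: -334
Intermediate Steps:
x = 0
J(p) = -8 (J(p) = -8 - 1*0 = -8 + 0 = -8)
-342 - J(-22) = -342 - 1*(-8) = -342 + 8 = -334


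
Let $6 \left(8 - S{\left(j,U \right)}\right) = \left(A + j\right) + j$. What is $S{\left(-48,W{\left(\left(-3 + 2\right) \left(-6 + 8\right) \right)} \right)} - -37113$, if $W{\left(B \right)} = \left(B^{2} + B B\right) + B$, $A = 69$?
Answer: $\frac{74251}{2} \approx 37126.0$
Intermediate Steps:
$W{\left(B \right)} = B + 2 B^{2}$ ($W{\left(B \right)} = \left(B^{2} + B^{2}\right) + B = 2 B^{2} + B = B + 2 B^{2}$)
$S{\left(j,U \right)} = - \frac{7}{2} - \frac{j}{3}$ ($S{\left(j,U \right)} = 8 - \frac{\left(69 + j\right) + j}{6} = 8 - \frac{69 + 2 j}{6} = 8 - \left(\frac{23}{2} + \frac{j}{3}\right) = - \frac{7}{2} - \frac{j}{3}$)
$S{\left(-48,W{\left(\left(-3 + 2\right) \left(-6 + 8\right) \right)} \right)} - -37113 = \left(- \frac{7}{2} - -16\right) - -37113 = \left(- \frac{7}{2} + 16\right) + 37113 = \frac{25}{2} + 37113 = \frac{74251}{2}$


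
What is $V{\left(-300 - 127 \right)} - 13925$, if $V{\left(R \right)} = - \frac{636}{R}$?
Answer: $- \frac{5945339}{427} \approx -13924.0$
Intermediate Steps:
$V{\left(-300 - 127 \right)} - 13925 = - \frac{636}{-300 - 127} - 13925 = - \frac{636}{-427} - 13925 = \left(-636\right) \left(- \frac{1}{427}\right) - 13925 = \frac{636}{427} - 13925 = - \frac{5945339}{427}$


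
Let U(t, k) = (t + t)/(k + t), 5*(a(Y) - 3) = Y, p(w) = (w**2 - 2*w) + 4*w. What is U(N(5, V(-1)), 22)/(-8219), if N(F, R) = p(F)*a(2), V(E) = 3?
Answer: -238/1158879 ≈ -0.00020537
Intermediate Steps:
p(w) = w**2 + 2*w
a(Y) = 3 + Y/5
N(F, R) = 17*F*(2 + F)/5 (N(F, R) = (F*(2 + F))*(3 + (1/5)*2) = (F*(2 + F))*(3 + 2/5) = (F*(2 + F))*(17/5) = 17*F*(2 + F)/5)
U(t, k) = 2*t/(k + t) (U(t, k) = (2*t)/(k + t) = 2*t/(k + t))
U(N(5, V(-1)), 22)/(-8219) = (2*((17/5)*5*(2 + 5))/(22 + (17/5)*5*(2 + 5)))/(-8219) = (2*((17/5)*5*7)/(22 + (17/5)*5*7))*(-1/8219) = (2*119/(22 + 119))*(-1/8219) = (2*119/141)*(-1/8219) = (2*119*(1/141))*(-1/8219) = (238/141)*(-1/8219) = -238/1158879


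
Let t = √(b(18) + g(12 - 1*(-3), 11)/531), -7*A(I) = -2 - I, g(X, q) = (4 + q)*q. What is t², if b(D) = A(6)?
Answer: 1801/1239 ≈ 1.4536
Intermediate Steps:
g(X, q) = q*(4 + q)
A(I) = 2/7 + I/7 (A(I) = -(-2 - I)/7 = 2/7 + I/7)
b(D) = 8/7 (b(D) = 2/7 + (⅐)*6 = 2/7 + 6/7 = 8/7)
t = √2231439/1239 (t = √(8/7 + (11*(4 + 11))/531) = √(8/7 + (11*15)*(1/531)) = √(8/7 + 165*(1/531)) = √(8/7 + 55/177) = √(1801/1239) = √2231439/1239 ≈ 1.2057)
t² = (√2231439/1239)² = 1801/1239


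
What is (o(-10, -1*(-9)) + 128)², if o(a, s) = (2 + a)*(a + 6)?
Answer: 25600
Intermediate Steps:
o(a, s) = (2 + a)*(6 + a)
(o(-10, -1*(-9)) + 128)² = ((12 + (-10)² + 8*(-10)) + 128)² = ((12 + 100 - 80) + 128)² = (32 + 128)² = 160² = 25600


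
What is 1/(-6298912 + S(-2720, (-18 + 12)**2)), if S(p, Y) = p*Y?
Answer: -1/6396832 ≈ -1.5633e-7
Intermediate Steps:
S(p, Y) = Y*p
1/(-6298912 + S(-2720, (-18 + 12)**2)) = 1/(-6298912 + (-18 + 12)**2*(-2720)) = 1/(-6298912 + (-6)**2*(-2720)) = 1/(-6298912 + 36*(-2720)) = 1/(-6298912 - 97920) = 1/(-6396832) = -1/6396832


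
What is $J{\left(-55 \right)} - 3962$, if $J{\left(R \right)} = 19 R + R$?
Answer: $-5062$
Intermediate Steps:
$J{\left(R \right)} = 20 R$
$J{\left(-55 \right)} - 3962 = 20 \left(-55\right) - 3962 = -1100 - 3962 = -5062$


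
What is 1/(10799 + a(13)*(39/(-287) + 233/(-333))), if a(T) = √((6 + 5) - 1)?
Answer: 98636079426759/1065170957956568801 + 7632108918*√10/1065170957956568801 ≈ 9.2624e-5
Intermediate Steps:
a(T) = √10 (a(T) = √(11 - 1) = √10)
1/(10799 + a(13)*(39/(-287) + 233/(-333))) = 1/(10799 + √10*(39/(-287) + 233/(-333))) = 1/(10799 + √10*(39*(-1/287) + 233*(-1/333))) = 1/(10799 + √10*(-39/287 - 233/333)) = 1/(10799 + √10*(-79858/95571)) = 1/(10799 - 79858*√10/95571)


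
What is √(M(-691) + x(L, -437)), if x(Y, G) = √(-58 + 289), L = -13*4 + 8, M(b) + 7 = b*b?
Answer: √(477474 + √231) ≈ 691.01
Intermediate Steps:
M(b) = -7 + b² (M(b) = -7 + b*b = -7 + b²)
L = -44 (L = -52 + 8 = -44)
x(Y, G) = √231
√(M(-691) + x(L, -437)) = √((-7 + (-691)²) + √231) = √((-7 + 477481) + √231) = √(477474 + √231)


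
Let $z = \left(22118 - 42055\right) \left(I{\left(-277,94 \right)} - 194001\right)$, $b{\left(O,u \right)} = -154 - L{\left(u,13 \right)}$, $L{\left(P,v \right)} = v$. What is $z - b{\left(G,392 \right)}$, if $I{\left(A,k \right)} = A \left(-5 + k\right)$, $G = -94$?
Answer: $4359304965$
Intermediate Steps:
$b{\left(O,u \right)} = -167$ ($b{\left(O,u \right)} = -154 - 13 = -167$)
$z = 4359304798$ ($z = \left(22118 - 42055\right) \left(- 277 \left(-5 + 94\right) - 194001\right) = - 19937 \left(\left(-277\right) 89 - 194001\right) = - 19937 \left(-24653 - 194001\right) = \left(-19937\right) \left(-218654\right) = 4359304798$)
$z - b{\left(G,392 \right)} = 4359304798 - -167 = 4359304798 + 167 = 4359304965$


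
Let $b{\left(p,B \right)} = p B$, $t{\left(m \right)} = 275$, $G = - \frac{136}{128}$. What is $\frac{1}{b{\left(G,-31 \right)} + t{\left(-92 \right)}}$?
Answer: $\frac{16}{4927} \approx 0.0032474$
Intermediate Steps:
$G = - \frac{17}{16}$ ($G = \left(-136\right) \frac{1}{128} = - \frac{17}{16} \approx -1.0625$)
$b{\left(p,B \right)} = B p$
$\frac{1}{b{\left(G,-31 \right)} + t{\left(-92 \right)}} = \frac{1}{\left(-31\right) \left(- \frac{17}{16}\right) + 275} = \frac{1}{\frac{527}{16} + 275} = \frac{1}{\frac{4927}{16}} = \frac{16}{4927}$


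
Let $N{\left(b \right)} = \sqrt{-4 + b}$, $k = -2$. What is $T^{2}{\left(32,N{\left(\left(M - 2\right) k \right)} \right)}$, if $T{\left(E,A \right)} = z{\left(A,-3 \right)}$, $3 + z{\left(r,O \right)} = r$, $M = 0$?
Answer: $9$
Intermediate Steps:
$z{\left(r,O \right)} = -3 + r$
$T{\left(E,A \right)} = -3 + A$
$T^{2}{\left(32,N{\left(\left(M - 2\right) k \right)} \right)} = \left(-3 + \sqrt{-4 + \left(0 - 2\right) \left(-2\right)}\right)^{2} = \left(-3 + \sqrt{-4 - -4}\right)^{2} = \left(-3 + \sqrt{-4 + 4}\right)^{2} = \left(-3 + \sqrt{0}\right)^{2} = \left(-3 + 0\right)^{2} = \left(-3\right)^{2} = 9$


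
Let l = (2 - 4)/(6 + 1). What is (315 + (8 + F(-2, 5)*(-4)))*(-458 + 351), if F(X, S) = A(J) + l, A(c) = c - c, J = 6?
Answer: -242783/7 ≈ -34683.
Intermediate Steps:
A(c) = 0
l = -2/7 ≈ -0.28571
F(X, S) = -2/7 (F(X, S) = 0 - 2/7 = -2/7)
(315 + (8 + F(-2, 5)*(-4)))*(-458 + 351) = (315 + (8 - 2/7*(-4)))*(-458 + 351) = (315 + (8 + 8/7))*(-107) = (315 + 64/7)*(-107) = (2269/7)*(-107) = -242783/7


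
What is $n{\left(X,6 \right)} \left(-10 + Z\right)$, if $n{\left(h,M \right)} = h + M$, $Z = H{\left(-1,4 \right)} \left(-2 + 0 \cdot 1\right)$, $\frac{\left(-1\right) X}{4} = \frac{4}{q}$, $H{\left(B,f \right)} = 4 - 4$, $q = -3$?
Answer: $- \frac{340}{3} \approx -113.33$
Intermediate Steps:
$H{\left(B,f \right)} = 0$
$X = \frac{16}{3}$ ($X = - 4 \frac{4}{-3} = - 4 \cdot 4 \left(- \frac{1}{3}\right) = \left(-4\right) \left(- \frac{4}{3}\right) = \frac{16}{3} \approx 5.3333$)
$Z = 0$ ($Z = 0 \left(-2 + 0 \cdot 1\right) = 0 \left(-2 + 0\right) = 0 \left(-2\right) = 0$)
$n{\left(h,M \right)} = M + h$
$n{\left(X,6 \right)} \left(-10 + Z\right) = \left(6 + \frac{16}{3}\right) \left(-10 + 0\right) = \frac{34}{3} \left(-10\right) = - \frac{340}{3}$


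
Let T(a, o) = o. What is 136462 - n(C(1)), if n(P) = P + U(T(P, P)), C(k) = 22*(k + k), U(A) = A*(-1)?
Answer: 136462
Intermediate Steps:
U(A) = -A
C(k) = 44*k (C(k) = 22*(2*k) = 44*k)
n(P) = 0 (n(P) = P - P = 0)
136462 - n(C(1)) = 136462 - 1*0 = 136462 + 0 = 136462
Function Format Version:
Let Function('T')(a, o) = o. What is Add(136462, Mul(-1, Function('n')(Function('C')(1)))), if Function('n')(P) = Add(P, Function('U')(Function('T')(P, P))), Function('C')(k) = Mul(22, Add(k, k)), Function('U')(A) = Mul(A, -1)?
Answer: 136462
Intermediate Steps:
Function('U')(A) = Mul(-1, A)
Function('C')(k) = Mul(44, k) (Function('C')(k) = Mul(22, Mul(2, k)) = Mul(44, k))
Function('n')(P) = 0 (Function('n')(P) = Add(P, Mul(-1, P)) = 0)
Add(136462, Mul(-1, Function('n')(Function('C')(1)))) = Add(136462, Mul(-1, 0)) = Add(136462, 0) = 136462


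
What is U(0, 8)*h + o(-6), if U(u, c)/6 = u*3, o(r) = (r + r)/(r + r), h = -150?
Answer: 1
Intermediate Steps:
o(r) = 1 (o(r) = (2*r)/((2*r)) = (2*r)*(1/(2*r)) = 1)
U(u, c) = 18*u (U(u, c) = 6*(u*3) = 6*(3*u) = 18*u)
U(0, 8)*h + o(-6) = (18*0)*(-150) + 1 = 0*(-150) + 1 = 0 + 1 = 1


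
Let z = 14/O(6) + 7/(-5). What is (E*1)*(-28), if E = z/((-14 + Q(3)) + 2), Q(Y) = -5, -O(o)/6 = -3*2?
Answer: -1274/765 ≈ -1.6654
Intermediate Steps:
O(o) = 36 (O(o) = -(-18)*2 = -6*(-6) = 36)
z = -91/90 (z = 14/36 + 7/(-5) = 14*(1/36) + 7*(-⅕) = 7/18 - 7/5 = -91/90 ≈ -1.0111)
E = 91/1530 (E = -91/(90*((-14 - 5) + 2)) = -91/(90*(-19 + 2)) = -91/90/(-17) = -91/90*(-1/17) = 91/1530 ≈ 0.059477)
(E*1)*(-28) = ((91/1530)*1)*(-28) = (91/1530)*(-28) = -1274/765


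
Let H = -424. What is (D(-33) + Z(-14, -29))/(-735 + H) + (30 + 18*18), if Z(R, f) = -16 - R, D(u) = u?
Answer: 410321/1159 ≈ 354.03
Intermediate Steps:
(D(-33) + Z(-14, -29))/(-735 + H) + (30 + 18*18) = (-33 + (-16 - 1*(-14)))/(-735 - 424) + (30 + 18*18) = (-33 + (-16 + 14))/(-1159) + (30 + 324) = (-33 - 2)*(-1/1159) + 354 = -35*(-1/1159) + 354 = 35/1159 + 354 = 410321/1159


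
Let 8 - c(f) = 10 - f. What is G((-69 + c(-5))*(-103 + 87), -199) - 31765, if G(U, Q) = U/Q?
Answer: -6322451/199 ≈ -31771.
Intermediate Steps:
c(f) = -2 + f (c(f) = 8 - (10 - f) = 8 + (-10 + f) = -2 + f)
G((-69 + c(-5))*(-103 + 87), -199) - 31765 = ((-69 + (-2 - 5))*(-103 + 87))/(-199) - 31765 = ((-69 - 7)*(-16))*(-1/199) - 31765 = -76*(-16)*(-1/199) - 31765 = 1216*(-1/199) - 31765 = -1216/199 - 31765 = -6322451/199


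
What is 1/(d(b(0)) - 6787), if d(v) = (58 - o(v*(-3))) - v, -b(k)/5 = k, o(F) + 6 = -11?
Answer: -1/6712 ≈ -0.00014899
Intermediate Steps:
o(F) = -17 (o(F) = -6 - 11 = -17)
b(k) = -5*k
d(v) = 75 - v (d(v) = (58 - 1*(-17)) - v = (58 + 17) - v = 75 - v)
1/(d(b(0)) - 6787) = 1/((75 - (-5)*0) - 6787) = 1/((75 - 1*0) - 6787) = 1/((75 + 0) - 6787) = 1/(75 - 6787) = 1/(-6712) = -1/6712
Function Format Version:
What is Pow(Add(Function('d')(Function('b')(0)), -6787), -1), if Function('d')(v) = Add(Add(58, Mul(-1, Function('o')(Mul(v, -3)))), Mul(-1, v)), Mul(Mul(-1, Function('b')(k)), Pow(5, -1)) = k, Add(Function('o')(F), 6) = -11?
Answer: Rational(-1, 6712) ≈ -0.00014899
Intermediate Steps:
Function('o')(F) = -17 (Function('o')(F) = Add(-6, -11) = -17)
Function('b')(k) = Mul(-5, k)
Function('d')(v) = Add(75, Mul(-1, v)) (Function('d')(v) = Add(Add(58, Mul(-1, -17)), Mul(-1, v)) = Add(Add(58, 17), Mul(-1, v)) = Add(75, Mul(-1, v)))
Pow(Add(Function('d')(Function('b')(0)), -6787), -1) = Pow(Add(Add(75, Mul(-1, Mul(-5, 0))), -6787), -1) = Pow(Add(Add(75, Mul(-1, 0)), -6787), -1) = Pow(Add(Add(75, 0), -6787), -1) = Pow(Add(75, -6787), -1) = Pow(-6712, -1) = Rational(-1, 6712)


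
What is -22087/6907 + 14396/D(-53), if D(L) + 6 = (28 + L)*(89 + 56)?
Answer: -179631069/25079317 ≈ -7.1625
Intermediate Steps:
D(L) = 4054 + 145*L (D(L) = -6 + (28 + L)*(89 + 56) = -6 + (28 + L)*145 = -6 + (4060 + 145*L) = 4054 + 145*L)
-22087/6907 + 14396/D(-53) = -22087/6907 + 14396/(4054 + 145*(-53)) = -22087*1/6907 + 14396/(4054 - 7685) = -22087/6907 + 14396/(-3631) = -22087/6907 + 14396*(-1/3631) = -22087/6907 - 14396/3631 = -179631069/25079317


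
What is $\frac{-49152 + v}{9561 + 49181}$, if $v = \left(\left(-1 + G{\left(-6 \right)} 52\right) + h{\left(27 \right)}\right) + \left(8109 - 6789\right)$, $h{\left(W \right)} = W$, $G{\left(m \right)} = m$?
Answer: $- \frac{24059}{29371} \approx -0.81914$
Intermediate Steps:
$v = 1034$ ($v = \left(\left(-1 - 312\right) + 27\right) + \left(8109 - 6789\right) = \left(\left(-1 - 312\right) + 27\right) + 1320 = \left(-313 + 27\right) + 1320 = -286 + 1320 = 1034$)
$\frac{-49152 + v}{9561 + 49181} = \frac{-49152 + 1034}{9561 + 49181} = - \frac{48118}{58742} = \left(-48118\right) \frac{1}{58742} = - \frac{24059}{29371}$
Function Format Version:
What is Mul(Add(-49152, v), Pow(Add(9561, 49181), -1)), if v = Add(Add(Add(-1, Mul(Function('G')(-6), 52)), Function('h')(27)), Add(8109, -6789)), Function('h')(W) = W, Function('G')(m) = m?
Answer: Rational(-24059, 29371) ≈ -0.81914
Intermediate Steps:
v = 1034 (v = Add(Add(Add(-1, Mul(-6, 52)), 27), Add(8109, -6789)) = Add(Add(Add(-1, -312), 27), 1320) = Add(Add(-313, 27), 1320) = Add(-286, 1320) = 1034)
Mul(Add(-49152, v), Pow(Add(9561, 49181), -1)) = Mul(Add(-49152, 1034), Pow(Add(9561, 49181), -1)) = Mul(-48118, Pow(58742, -1)) = Mul(-48118, Rational(1, 58742)) = Rational(-24059, 29371)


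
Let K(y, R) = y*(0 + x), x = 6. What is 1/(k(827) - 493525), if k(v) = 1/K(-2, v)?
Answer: -12/5922301 ≈ -2.0262e-6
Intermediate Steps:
K(y, R) = 6*y (K(y, R) = y*(0 + 6) = y*6 = 6*y)
k(v) = -1/12 (k(v) = 1/(6*(-2)) = 1/(-12) = -1/12)
1/(k(827) - 493525) = 1/(-1/12 - 493525) = 1/(-5922301/12) = -12/5922301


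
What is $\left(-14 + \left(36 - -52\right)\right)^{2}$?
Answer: $5476$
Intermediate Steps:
$\left(-14 + \left(36 - -52\right)\right)^{2} = \left(-14 + \left(36 + 52\right)\right)^{2} = \left(-14 + 88\right)^{2} = 74^{2} = 5476$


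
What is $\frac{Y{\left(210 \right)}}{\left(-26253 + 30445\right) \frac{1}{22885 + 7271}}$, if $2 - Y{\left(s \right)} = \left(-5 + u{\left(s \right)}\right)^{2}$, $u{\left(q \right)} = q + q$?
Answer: $- \frac{1298389197}{1048} \approx -1.2389 \cdot 10^{6}$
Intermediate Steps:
$u{\left(q \right)} = 2 q$
$Y{\left(s \right)} = 2 - \left(-5 + 2 s\right)^{2}$
$\frac{Y{\left(210 \right)}}{\left(-26253 + 30445\right) \frac{1}{22885 + 7271}} = \frac{2 - \left(-5 + 2 \cdot 210\right)^{2}}{\left(-26253 + 30445\right) \frac{1}{22885 + 7271}} = \frac{2 - \left(-5 + 420\right)^{2}}{4192 \cdot \frac{1}{30156}} = \frac{2 - 415^{2}}{4192 \cdot \frac{1}{30156}} = \frac{2 - 172225}{\frac{1048}{7539}} = \left(2 - 172225\right) \frac{7539}{1048} = \left(-172223\right) \frac{7539}{1048} = - \frac{1298389197}{1048}$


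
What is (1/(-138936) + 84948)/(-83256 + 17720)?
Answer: -11802335327/9105309696 ≈ -1.2962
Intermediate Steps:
(1/(-138936) + 84948)/(-83256 + 17720) = (-1/138936 + 84948)/(-65536) = (11802335327/138936)*(-1/65536) = -11802335327/9105309696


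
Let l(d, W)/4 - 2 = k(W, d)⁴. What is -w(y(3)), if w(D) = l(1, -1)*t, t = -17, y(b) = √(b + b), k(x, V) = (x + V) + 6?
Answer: 88264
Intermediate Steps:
k(x, V) = 6 + V + x (k(x, V) = (V + x) + 6 = 6 + V + x)
y(b) = √2*√b (y(b) = √(2*b) = √2*√b)
l(d, W) = 8 + 4*(6 + W + d)⁴ (l(d, W) = 8 + 4*(6 + d + W)⁴ = 8 + 4*(6 + W + d)⁴)
w(D) = -88264 (w(D) = (8 + 4*(6 - 1 + 1)⁴)*(-17) = (8 + 4*6⁴)*(-17) = (8 + 4*1296)*(-17) = (8 + 5184)*(-17) = 5192*(-17) = -88264)
-w(y(3)) = -1*(-88264) = 88264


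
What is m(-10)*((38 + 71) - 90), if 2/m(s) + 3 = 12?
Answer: 38/9 ≈ 4.2222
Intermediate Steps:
m(s) = 2/9 (m(s) = 2/(-3 + 12) = 2/9)
m(-10)*((38 + 71) - 90) = 2*((38 + 71) - 90)/9 = 2*(109 - 90)/9 = (2/9)*19 = 38/9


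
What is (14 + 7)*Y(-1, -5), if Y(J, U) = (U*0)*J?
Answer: 0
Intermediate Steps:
Y(J, U) = 0 (Y(J, U) = 0*J = 0)
(14 + 7)*Y(-1, -5) = (14 + 7)*0 = 21*0 = 0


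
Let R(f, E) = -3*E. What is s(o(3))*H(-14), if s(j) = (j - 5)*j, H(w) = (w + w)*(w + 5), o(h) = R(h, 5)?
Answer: 75600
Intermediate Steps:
o(h) = -15 (o(h) = -3*5 = -15)
H(w) = 2*w*(5 + w) (H(w) = (2*w)*(5 + w) = 2*w*(5 + w))
s(j) = j*(-5 + j) (s(j) = (-5 + j)*j = j*(-5 + j))
s(o(3))*H(-14) = (-15*(-5 - 15))*(2*(-14)*(5 - 14)) = (-15*(-20))*(2*(-14)*(-9)) = 300*252 = 75600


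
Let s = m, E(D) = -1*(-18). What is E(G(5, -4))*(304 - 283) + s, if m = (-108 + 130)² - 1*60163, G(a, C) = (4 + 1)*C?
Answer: -59301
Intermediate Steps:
G(a, C) = 5*C
E(D) = 18
m = -59679 (m = 22² - 60163 = 484 - 60163 = -59679)
s = -59679
E(G(5, -4))*(304 - 283) + s = 18*(304 - 283) - 59679 = 18*21 - 59679 = 378 - 59679 = -59301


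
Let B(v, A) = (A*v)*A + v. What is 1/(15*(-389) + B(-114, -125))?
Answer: -1/1787199 ≈ -5.5953e-7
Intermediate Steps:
B(v, A) = v + v*A² (B(v, A) = v*A² + v = v + v*A²)
1/(15*(-389) + B(-114, -125)) = 1/(15*(-389) - 114*(1 + (-125)²)) = 1/(-5835 - 114*(1 + 15625)) = 1/(-5835 - 114*15626) = 1/(-5835 - 1781364) = 1/(-1787199) = -1/1787199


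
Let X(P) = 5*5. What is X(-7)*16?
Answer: 400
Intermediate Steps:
X(P) = 25
X(-7)*16 = 25*16 = 400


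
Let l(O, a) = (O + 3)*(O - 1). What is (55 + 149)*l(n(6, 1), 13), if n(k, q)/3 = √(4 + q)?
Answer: 8568 + 1224*√5 ≈ 11305.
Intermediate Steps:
n(k, q) = 3*√(4 + q)
l(O, a) = (-1 + O)*(3 + O) (l(O, a) = (3 + O)*(-1 + O) = (-1 + O)*(3 + O))
(55 + 149)*l(n(6, 1), 13) = (55 + 149)*(-3 + (3*√(4 + 1))² + 2*(3*√(4 + 1))) = 204*(-3 + (3*√5)² + 2*(3*√5)) = 204*(-3 + 45 + 6*√5) = 204*(42 + 6*√5) = 8568 + 1224*√5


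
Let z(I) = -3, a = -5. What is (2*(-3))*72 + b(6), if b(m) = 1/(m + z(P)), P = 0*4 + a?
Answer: -1295/3 ≈ -431.67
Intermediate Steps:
P = -5 (P = 0*4 - 5 = 0 - 5 = -5)
b(m) = 1/(-3 + m) (b(m) = 1/(m - 3) = 1/(-3 + m))
(2*(-3))*72 + b(6) = (2*(-3))*72 + 1/(-3 + 6) = -6*72 + 1/3 = -432 + 1/3 = -1295/3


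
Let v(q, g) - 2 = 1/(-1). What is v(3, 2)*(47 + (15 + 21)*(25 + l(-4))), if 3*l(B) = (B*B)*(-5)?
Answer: -13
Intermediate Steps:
l(B) = -5*B²/3 (l(B) = ((B*B)*(-5))/3 = (B²*(-5))/3 = (-5*B²)/3 = -5*B²/3)
v(q, g) = 1 (v(q, g) = 2 + 1/(-1) = 2 - 1 = 1)
v(3, 2)*(47 + (15 + 21)*(25 + l(-4))) = 1*(47 + (15 + 21)*(25 - 5/3*(-4)²)) = 1*(47 + 36*(25 - 5/3*16)) = 1*(47 + 36*(25 - 80/3)) = 1*(47 + 36*(-5/3)) = 1*(47 - 60) = 1*(-13) = -13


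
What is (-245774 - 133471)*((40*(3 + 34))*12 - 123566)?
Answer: 40126396470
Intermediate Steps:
(-245774 - 133471)*((40*(3 + 34))*12 - 123566) = -379245*((40*37)*12 - 123566) = -379245*(1480*12 - 123566) = -379245*(17760 - 123566) = -379245*(-105806) = 40126396470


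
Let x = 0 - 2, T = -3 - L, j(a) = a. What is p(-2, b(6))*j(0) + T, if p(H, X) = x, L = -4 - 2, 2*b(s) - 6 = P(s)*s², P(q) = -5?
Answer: 3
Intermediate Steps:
b(s) = 3 - 5*s²/2 (b(s) = 3 + (-5*s²)/2 = 3 - 5*s²/2)
L = -6
T = 3 (T = -3 - 1*(-6) = -3 + 6 = 3)
x = -2
p(H, X) = -2
p(-2, b(6))*j(0) + T = -2*0 + 3 = 0 + 3 = 3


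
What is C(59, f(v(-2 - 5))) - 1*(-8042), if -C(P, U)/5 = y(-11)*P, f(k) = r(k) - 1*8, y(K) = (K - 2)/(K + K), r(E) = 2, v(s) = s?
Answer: 173089/22 ≈ 7867.7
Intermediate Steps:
y(K) = (-2 + K)/(2*K) (y(K) = (-2 + K)/((2*K)) = (-2 + K)*(1/(2*K)) = (-2 + K)/(2*K))
f(k) = -6 (f(k) = 2 - 1*8 = 2 - 8 = -6)
C(P, U) = -65*P/22 (C(P, U) = -5*(½)*(-2 - 11)/(-11)*P = -5*(½)*(-1/11)*(-13)*P = -65*P/22)
C(59, f(v(-2 - 5))) - 1*(-8042) = -65/22*59 - 1*(-8042) = -3835/22 + 8042 = 173089/22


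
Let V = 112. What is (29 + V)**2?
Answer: 19881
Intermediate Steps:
(29 + V)**2 = (29 + 112)**2 = 141**2 = 19881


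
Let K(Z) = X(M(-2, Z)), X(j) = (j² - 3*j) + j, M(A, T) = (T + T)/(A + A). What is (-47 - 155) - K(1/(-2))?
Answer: -3225/16 ≈ -201.56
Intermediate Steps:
M(A, T) = T/A (M(A, T) = (2*T)/((2*A)) = (2*T)*(1/(2*A)) = T/A)
X(j) = j² - 2*j
K(Z) = -Z*(-2 - Z/2)/2 (K(Z) = (Z/(-2))*(-2 + Z/(-2)) = (Z*(-½))*(-2 + Z*(-½)) = (-Z/2)*(-2 - Z/2) = -Z*(-2 - Z/2)/2)
(-47 - 155) - K(1/(-2)) = (-47 - 155) - (4 + 1/(-2))/(4*(-2)) = -202 - (-1)*(4 - ½)/(4*2) = -202 - (-1)*7/(4*2*2) = -202 - 1*(-7/16) = -202 + 7/16 = -3225/16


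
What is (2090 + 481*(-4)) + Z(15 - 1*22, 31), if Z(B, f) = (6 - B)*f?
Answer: 569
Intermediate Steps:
Z(B, f) = f*(6 - B)
(2090 + 481*(-4)) + Z(15 - 1*22, 31) = (2090 + 481*(-4)) + 31*(6 - (15 - 1*22)) = (2090 - 1924) + 31*(6 - (15 - 22)) = 166 + 31*(6 - 1*(-7)) = 166 + 31*(6 + 7) = 166 + 31*13 = 166 + 403 = 569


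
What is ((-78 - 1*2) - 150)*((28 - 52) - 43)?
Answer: 15410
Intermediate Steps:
((-78 - 1*2) - 150)*((28 - 52) - 43) = ((-78 - 2) - 150)*(-24 - 43) = (-80 - 150)*(-67) = -230*(-67) = 15410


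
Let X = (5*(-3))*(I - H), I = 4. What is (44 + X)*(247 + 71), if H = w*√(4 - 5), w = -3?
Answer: -5088 - 14310*I ≈ -5088.0 - 14310.0*I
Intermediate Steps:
H = -3*I (H = -3*√(4 - 5) = -3*I ≈ -3.0*I)
X = -60 - 45*I (X = (5*(-3))*(4 - (-3)*I) = -15*(4 + 3*I) = -60 - 45*I ≈ -60.0 - 45.0*I)
(44 + X)*(247 + 71) = (44 + (-60 - 45*I))*(247 + 71) = (-16 - 45*I)*318 = -5088 - 14310*I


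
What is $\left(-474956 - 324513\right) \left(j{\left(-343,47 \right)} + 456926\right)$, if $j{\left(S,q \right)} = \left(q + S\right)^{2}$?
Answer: $-435344448198$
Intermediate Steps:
$j{\left(S,q \right)} = \left(S + q\right)^{2}$
$\left(-474956 - 324513\right) \left(j{\left(-343,47 \right)} + 456926\right) = \left(-474956 - 324513\right) \left(\left(-343 + 47\right)^{2} + 456926\right) = - 799469 \left(\left(-296\right)^{2} + 456926\right) = - 799469 \left(87616 + 456926\right) = \left(-799469\right) 544542 = -435344448198$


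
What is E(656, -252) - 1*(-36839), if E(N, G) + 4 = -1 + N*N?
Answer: 467170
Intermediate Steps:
E(N, G) = -5 + N² (E(N, G) = -4 + (-1 + N*N) = -4 + (-1 + N²) = -5 + N²)
E(656, -252) - 1*(-36839) = (-5 + 656²) - 1*(-36839) = (-5 + 430336) + 36839 = 430331 + 36839 = 467170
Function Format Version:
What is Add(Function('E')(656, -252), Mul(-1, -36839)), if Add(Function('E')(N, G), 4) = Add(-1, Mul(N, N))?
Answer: 467170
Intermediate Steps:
Function('E')(N, G) = Add(-5, Pow(N, 2)) (Function('E')(N, G) = Add(-4, Add(-1, Mul(N, N))) = Add(-4, Add(-1, Pow(N, 2))) = Add(-5, Pow(N, 2)))
Add(Function('E')(656, -252), Mul(-1, -36839)) = Add(Add(-5, Pow(656, 2)), Mul(-1, -36839)) = Add(Add(-5, 430336), 36839) = Add(430331, 36839) = 467170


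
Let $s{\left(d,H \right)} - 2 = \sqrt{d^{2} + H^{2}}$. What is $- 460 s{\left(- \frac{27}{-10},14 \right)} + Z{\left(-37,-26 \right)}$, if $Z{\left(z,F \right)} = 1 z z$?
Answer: $449 - 46 \sqrt{20329} \approx -6109.7$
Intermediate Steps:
$Z{\left(z,F \right)} = z^{2}$ ($Z{\left(z,F \right)} = z z = z^{2}$)
$s{\left(d,H \right)} = 2 + \sqrt{H^{2} + d^{2}}$ ($s{\left(d,H \right)} = 2 + \sqrt{d^{2} + H^{2}} = 2 + \sqrt{H^{2} + d^{2}}$)
$- 460 s{\left(- \frac{27}{-10},14 \right)} + Z{\left(-37,-26 \right)} = - 460 \left(2 + \sqrt{14^{2} + \left(- \frac{27}{-10}\right)^{2}}\right) + \left(-37\right)^{2} = - 460 \left(2 + \sqrt{196 + \left(\left(-27\right) \left(- \frac{1}{10}\right)\right)^{2}}\right) + 1369 = - 460 \left(2 + \sqrt{196 + \left(\frac{27}{10}\right)^{2}}\right) + 1369 = - 460 \left(2 + \sqrt{196 + \frac{729}{100}}\right) + 1369 = - 460 \left(2 + \sqrt{\frac{20329}{100}}\right) + 1369 = - 460 \left(2 + \frac{\sqrt{20329}}{10}\right) + 1369 = \left(-920 - 46 \sqrt{20329}\right) + 1369 = 449 - 46 \sqrt{20329}$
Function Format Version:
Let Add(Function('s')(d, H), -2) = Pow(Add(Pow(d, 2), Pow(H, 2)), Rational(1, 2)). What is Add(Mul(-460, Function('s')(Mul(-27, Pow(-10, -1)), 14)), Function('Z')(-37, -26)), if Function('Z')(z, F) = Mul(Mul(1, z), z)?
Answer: Add(449, Mul(-46, Pow(20329, Rational(1, 2)))) ≈ -6109.7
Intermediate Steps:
Function('Z')(z, F) = Pow(z, 2) (Function('Z')(z, F) = Mul(z, z) = Pow(z, 2))
Function('s')(d, H) = Add(2, Pow(Add(Pow(H, 2), Pow(d, 2)), Rational(1, 2))) (Function('s')(d, H) = Add(2, Pow(Add(Pow(d, 2), Pow(H, 2)), Rational(1, 2))) = Add(2, Pow(Add(Pow(H, 2), Pow(d, 2)), Rational(1, 2))))
Add(Mul(-460, Function('s')(Mul(-27, Pow(-10, -1)), 14)), Function('Z')(-37, -26)) = Add(Mul(-460, Add(2, Pow(Add(Pow(14, 2), Pow(Mul(-27, Pow(-10, -1)), 2)), Rational(1, 2)))), Pow(-37, 2)) = Add(Mul(-460, Add(2, Pow(Add(196, Pow(Mul(-27, Rational(-1, 10)), 2)), Rational(1, 2)))), 1369) = Add(Mul(-460, Add(2, Pow(Add(196, Pow(Rational(27, 10), 2)), Rational(1, 2)))), 1369) = Add(Mul(-460, Add(2, Pow(Add(196, Rational(729, 100)), Rational(1, 2)))), 1369) = Add(Mul(-460, Add(2, Pow(Rational(20329, 100), Rational(1, 2)))), 1369) = Add(Mul(-460, Add(2, Mul(Rational(1, 10), Pow(20329, Rational(1, 2))))), 1369) = Add(Add(-920, Mul(-46, Pow(20329, Rational(1, 2)))), 1369) = Add(449, Mul(-46, Pow(20329, Rational(1, 2))))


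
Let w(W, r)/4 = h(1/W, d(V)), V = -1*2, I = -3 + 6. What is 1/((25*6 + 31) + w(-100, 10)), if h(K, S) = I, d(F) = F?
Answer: 1/193 ≈ 0.0051813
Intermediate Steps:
I = 3
V = -2
h(K, S) = 3
w(W, r) = 12 (w(W, r) = 4*3 = 12)
1/((25*6 + 31) + w(-100, 10)) = 1/((25*6 + 31) + 12) = 1/((150 + 31) + 12) = 1/(181 + 12) = 1/193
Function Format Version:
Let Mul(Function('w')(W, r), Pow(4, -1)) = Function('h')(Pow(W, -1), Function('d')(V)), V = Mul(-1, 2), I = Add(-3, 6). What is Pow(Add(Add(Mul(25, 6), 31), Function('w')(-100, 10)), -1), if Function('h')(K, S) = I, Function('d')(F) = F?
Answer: Rational(1, 193) ≈ 0.0051813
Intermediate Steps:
I = 3
V = -2
Function('h')(K, S) = 3
Function('w')(W, r) = 12 (Function('w')(W, r) = Mul(4, 3) = 12)
Pow(Add(Add(Mul(25, 6), 31), Function('w')(-100, 10)), -1) = Pow(Add(Add(Mul(25, 6), 31), 12), -1) = Pow(Add(Add(150, 31), 12), -1) = Pow(Add(181, 12), -1) = Pow(193, -1) = Rational(1, 193)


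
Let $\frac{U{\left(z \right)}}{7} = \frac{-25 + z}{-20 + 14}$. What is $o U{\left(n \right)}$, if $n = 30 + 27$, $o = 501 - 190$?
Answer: $- \frac{34832}{3} \approx -11611.0$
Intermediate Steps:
$o = 311$ ($o = 501 - 190 = 311$)
$n = 57$
$U{\left(z \right)} = \frac{175}{6} - \frac{7 z}{6}$ ($U{\left(z \right)} = 7 \frac{-25 + z}{-20 + 14} = 7 \frac{-25 + z}{-6} = 7 \left(-25 + z\right) \left(- \frac{1}{6}\right) = 7 \left(\frac{25}{6} - \frac{z}{6}\right) = \frac{175}{6} - \frac{7 z}{6}$)
$o U{\left(n \right)} = 311 \left(\frac{175}{6} - \frac{133}{2}\right) = 311 \left(- \frac{112}{3}\right) = - \frac{34832}{3}$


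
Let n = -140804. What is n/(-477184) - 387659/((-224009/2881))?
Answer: 133243095533193/26723377664 ≈ 4986.0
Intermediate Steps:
n/(-477184) - 387659/((-224009/2881)) = -140804/(-477184) - 387659/((-224009/2881)) = -140804*(-1/477184) - 387659/((-224009*1/2881)) = 35201/119296 - 387659/(-224009/2881) = 35201/119296 - 387659*(-2881/224009) = 35201/119296 + 1116845579/224009 = 133243095533193/26723377664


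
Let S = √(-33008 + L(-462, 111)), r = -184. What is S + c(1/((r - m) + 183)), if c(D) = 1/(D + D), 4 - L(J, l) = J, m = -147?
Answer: 73 + I*√32542 ≈ 73.0 + 180.39*I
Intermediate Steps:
L(J, l) = 4 - J
c(D) = 1/(2*D)
S = I*√32542 (S = √(-33008 + (4 - 1*(-462))) = √(-33008 + (4 + 462)) = √(-33008 + 466) = √(-32542) = I*√32542 ≈ 180.39*I)
S + c(1/((r - m) + 183)) = I*√32542 + 1/(2*(1/((-184 - 1*(-147)) + 183))) = I*√32542 + 1/(2*(1/((-184 + 147) + 183))) = I*√32542 + 1/(2*(1/(-37 + 183))) = I*√32542 + 1/(2*(1/146)) = I*√32542 + (½)*146 = I*√32542 + 73 = 73 + I*√32542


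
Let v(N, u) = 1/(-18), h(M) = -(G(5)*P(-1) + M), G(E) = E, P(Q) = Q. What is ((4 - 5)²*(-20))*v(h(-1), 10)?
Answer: 10/9 ≈ 1.1111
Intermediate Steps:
h(M) = 5 - M (h(M) = -(5*(-1) + M) = -(-5 + M) = 5 - M)
v(N, u) = -1/18
((4 - 5)²*(-20))*v(h(-1), 10) = ((4 - 5)²*(-20))*(-1/18) = ((-1)²*(-20))*(-1/18) = (1*(-20))*(-1/18) = -20*(-1/18) = 10/9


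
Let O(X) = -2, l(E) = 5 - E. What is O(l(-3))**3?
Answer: -8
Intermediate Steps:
O(l(-3))**3 = (-2)**3 = -8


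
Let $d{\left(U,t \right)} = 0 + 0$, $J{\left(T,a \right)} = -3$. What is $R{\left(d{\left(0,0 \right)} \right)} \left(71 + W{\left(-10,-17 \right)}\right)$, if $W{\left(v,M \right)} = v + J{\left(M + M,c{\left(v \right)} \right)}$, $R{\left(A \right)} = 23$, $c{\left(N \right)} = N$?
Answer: $1334$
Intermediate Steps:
$d{\left(U,t \right)} = 0$
$W{\left(v,M \right)} = -3 + v$ ($W{\left(v,M \right)} = v - 3 = -3 + v$)
$R{\left(d{\left(0,0 \right)} \right)} \left(71 + W{\left(-10,-17 \right)}\right) = 23 \left(71 - 13\right) = 23 \cdot 58 = 1334$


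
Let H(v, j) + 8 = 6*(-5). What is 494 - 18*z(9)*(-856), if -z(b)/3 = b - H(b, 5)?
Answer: -2172034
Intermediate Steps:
H(v, j) = -38 (H(v, j) = -8 + 6*(-5) = -8 - 30 = -38)
z(b) = -114 - 3*b (z(b) = -3*(b - 1*(-38)) = -3*(b + 38) = -3*(38 + b) = -114 - 3*b)
494 - 18*z(9)*(-856) = 494 - 18*(-114 - 3*9)*(-856) = 494 - 18*(-114 - 27)*(-856) = 494 - 18*(-141)*(-856) = 494 + 2538*(-856) = 494 - 2172528 = -2172034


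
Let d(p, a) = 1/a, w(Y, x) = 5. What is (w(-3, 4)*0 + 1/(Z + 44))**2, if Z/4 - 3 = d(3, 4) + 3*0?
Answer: 1/3249 ≈ 0.00030779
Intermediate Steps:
Z = 13 (Z = 12 + 4*(1/4 + 3*0) = 12 + 4*(1/4 + 0) = 12 + 4*(1/4) = 12 + 1 = 13)
(w(-3, 4)*0 + 1/(Z + 44))**2 = (5*0 + 1/(13 + 44))**2 = (0 + 1/57)**2 = (1/57)**2 = 1/3249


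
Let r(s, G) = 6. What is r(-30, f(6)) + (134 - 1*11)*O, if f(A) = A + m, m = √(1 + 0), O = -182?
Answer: -22380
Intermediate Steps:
m = 1 (m = √1 = 1)
f(A) = 1 + A (f(A) = A + 1 = 1 + A)
r(-30, f(6)) + (134 - 1*11)*O = 6 + (134 - 1*11)*(-182) = 6 + (134 - 11)*(-182) = 6 + 123*(-182) = 6 - 22386 = -22380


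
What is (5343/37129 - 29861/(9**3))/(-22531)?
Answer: 1104814022/609847500771 ≈ 0.0018116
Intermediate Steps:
(5343/37129 - 29861/(9**3))/(-22531) = (5343*(1/37129) - 29861/729)*(-1/22531) = (5343/37129 - 29861*1/729)*(-1/22531) = (5343/37129 - 29861/729)*(-1/22531) = -1104814022/27067041*(-1/22531) = 1104814022/609847500771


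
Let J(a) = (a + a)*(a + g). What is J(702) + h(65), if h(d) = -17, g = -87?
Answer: 863443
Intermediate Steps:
J(a) = 2*a*(-87 + a) (J(a) = (a + a)*(a - 87) = (2*a)*(-87 + a) = 2*a*(-87 + a))
J(702) + h(65) = 2*702*(-87 + 702) - 17 = 2*702*615 - 17 = 863460 - 17 = 863443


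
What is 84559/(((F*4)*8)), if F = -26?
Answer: -84559/832 ≈ -101.63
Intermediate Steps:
84559/(((F*4)*8)) = 84559/((-26*4*8)) = 84559/((-104*8)) = 84559/(-832) = 84559*(-1/832) = -84559/832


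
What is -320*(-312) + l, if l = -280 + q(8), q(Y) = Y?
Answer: 99568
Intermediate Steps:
l = -272 (l = -280 + 8 = -272)
-320*(-312) + l = -320*(-312) - 272 = 99840 - 272 = 99568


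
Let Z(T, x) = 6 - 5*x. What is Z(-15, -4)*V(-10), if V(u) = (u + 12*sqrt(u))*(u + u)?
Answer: 5200 - 6240*I*sqrt(10) ≈ 5200.0 - 19733.0*I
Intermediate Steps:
V(u) = 2*u*(u + 12*sqrt(u)) (V(u) = (u + 12*sqrt(u))*(2*u) = 2*u*(u + 12*sqrt(u)))
Z(-15, -4)*V(-10) = (6 - 5*(-4))*(2*(-10)**2 + 24*(-10)**(3/2)) = (6 + 20)*(2*100 + 24*(-10*I*sqrt(10))) = 26*(200 - 240*I*sqrt(10)) = 5200 - 6240*I*sqrt(10)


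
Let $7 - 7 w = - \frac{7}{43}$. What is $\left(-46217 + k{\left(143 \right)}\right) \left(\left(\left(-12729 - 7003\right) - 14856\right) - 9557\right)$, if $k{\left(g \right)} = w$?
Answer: $\frac{87728784615}{43} \approx 2.0402 \cdot 10^{9}$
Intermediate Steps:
$w = \frac{44}{43}$ ($w = 1 - \frac{\left(-7\right) \frac{1}{43}}{7} = 1 - - \frac{1}{43} = 1 + \frac{1}{43} = \frac{44}{43} \approx 1.0233$)
$k{\left(g \right)} = \frac{44}{43}$
$\left(-46217 + k{\left(143 \right)}\right) \left(\left(\left(-12729 - 7003\right) - 14856\right) - 9557\right) = \left(-46217 + \frac{44}{43}\right) \left(\left(\left(-12729 - 7003\right) - 14856\right) - 9557\right) = - \frac{1987287 \left(\left(-19732 - 14856\right) - 9557\right)}{43} = - \frac{1987287 \left(-34588 - 9557\right)}{43} = \left(- \frac{1987287}{43}\right) \left(-44145\right) = \frac{87728784615}{43}$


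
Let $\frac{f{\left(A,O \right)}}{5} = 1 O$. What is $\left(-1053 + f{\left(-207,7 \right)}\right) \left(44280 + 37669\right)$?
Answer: $-83424082$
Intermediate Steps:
$f{\left(A,O \right)} = 5 O$ ($f{\left(A,O \right)} = 5 \cdot 1 O = 5 O$)
$\left(-1053 + f{\left(-207,7 \right)}\right) \left(44280 + 37669\right) = \left(-1053 + 5 \cdot 7\right) \left(44280 + 37669\right) = \left(-1053 + 35\right) 81949 = \left(-1018\right) 81949 = -83424082$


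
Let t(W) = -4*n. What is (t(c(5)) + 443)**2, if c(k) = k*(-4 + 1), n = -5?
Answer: 214369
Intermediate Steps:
c(k) = -3*k (c(k) = k*(-3) = -3*k)
t(W) = 20 (t(W) = -4*(-5) = 20)
(t(c(5)) + 443)**2 = (20 + 443)**2 = 463**2 = 214369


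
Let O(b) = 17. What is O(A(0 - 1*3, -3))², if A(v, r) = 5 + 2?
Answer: 289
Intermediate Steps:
A(v, r) = 7
O(A(0 - 1*3, -3))² = 17² = 289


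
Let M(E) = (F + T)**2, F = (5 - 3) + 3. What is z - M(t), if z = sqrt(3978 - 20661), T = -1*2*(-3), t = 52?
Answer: -121 + I*sqrt(16683) ≈ -121.0 + 129.16*I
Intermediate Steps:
T = 6 (T = -2*(-3) = 6)
F = 5 (F = 2 + 3 = 5)
M(E) = 121 (M(E) = (5 + 6)**2 = 11**2 = 121)
z = I*sqrt(16683) (z = sqrt(-16683) = I*sqrt(16683) ≈ 129.16*I)
z - M(t) = I*sqrt(16683) - 1*121 = I*sqrt(16683) - 121 = -121 + I*sqrt(16683)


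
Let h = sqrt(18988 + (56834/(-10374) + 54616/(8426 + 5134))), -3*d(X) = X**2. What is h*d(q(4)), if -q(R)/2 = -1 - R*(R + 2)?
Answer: -500*sqrt(163070510656388790)/1758393 ≈ -1.1483e+5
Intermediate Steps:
q(R) = 2 + 2*R*(2 + R) (q(R) = -2*(-1 - R*(R + 2)) = -2*(-1 - R*(2 + R)) = 2 + 2*R*(2 + R))
d(X) = -X**2/3
h = sqrt(163070510656388790)/2930655 (h = sqrt(18988 + (56834*(-1/10374) + 54616/13560)) = sqrt(18988 + (-28417/5187 + 54616*(1/13560))) = sqrt(18988 + (-28417/5187 + 6827/1695)) = sqrt(18988 - 4251722/2930655) = sqrt(55643025418/2930655) = sqrt(163070510656388790)/2930655 ≈ 137.79)
h*d(q(4)) = (sqrt(163070510656388790)/2930655)*(-(2 + 2*4**2 + 4*4)**2/3) = (sqrt(163070510656388790)/2930655)*(-(2 + 2*16 + 16)**2/3) = (sqrt(163070510656388790)/2930655)*(-(2 + 32 + 16)**2/3) = (sqrt(163070510656388790)/2930655)*(-1/3*50**2) = (sqrt(163070510656388790)/2930655)*(-1/3*2500) = (sqrt(163070510656388790)/2930655)*(-2500/3) = -500*sqrt(163070510656388790)/1758393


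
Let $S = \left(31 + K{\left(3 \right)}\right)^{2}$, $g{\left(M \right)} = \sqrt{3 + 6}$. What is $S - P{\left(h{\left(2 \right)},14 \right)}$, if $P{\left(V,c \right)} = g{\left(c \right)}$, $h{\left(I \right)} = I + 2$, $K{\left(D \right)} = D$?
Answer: $1153$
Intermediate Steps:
$h{\left(I \right)} = 2 + I$
$g{\left(M \right)} = 3$ ($g{\left(M \right)} = \sqrt{9} = 3$)
$P{\left(V,c \right)} = 3$
$S = 1156$ ($S = \left(31 + 3\right)^{2} = 34^{2} = 1156$)
$S - P{\left(h{\left(2 \right)},14 \right)} = 1156 - 3 = 1153$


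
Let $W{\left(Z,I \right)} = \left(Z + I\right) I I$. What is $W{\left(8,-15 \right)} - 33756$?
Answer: $-35331$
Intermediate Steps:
$W{\left(Z,I \right)} = I^{2} \left(I + Z\right)$ ($W{\left(Z,I \right)} = \left(I + Z\right) I^{2} = I^{2} \left(I + Z\right)$)
$W{\left(8,-15 \right)} - 33756 = \left(-15\right)^{2} \left(-15 + 8\right) - 33756 = 225 \left(-7\right) - 33756 = -1575 - 33756 = -35331$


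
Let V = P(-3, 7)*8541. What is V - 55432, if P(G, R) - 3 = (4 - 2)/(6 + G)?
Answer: -24115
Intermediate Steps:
P(G, R) = 3 + 2/(6 + G) (P(G, R) = 3 + (4 - 2)/(6 + G) = 3 + 2/(6 + G))
V = 31317 (V = ((20 + 3*(-3))/(6 - 3))*8541 = ((20 - 9)/3)*8541 = ((1/3)*11)*8541 = (11/3)*8541 = 31317)
V - 55432 = 31317 - 55432 = -24115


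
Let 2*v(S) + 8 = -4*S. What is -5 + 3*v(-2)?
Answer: -5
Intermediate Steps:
v(S) = -4 - 2*S (v(S) = -4 + (-4*S)/2 = -4 - 2*S)
-5 + 3*v(-2) = -5 + 3*(-4 - 2*(-2)) = -5 + 3*(-4 + 4) = -5 + 3*0 = -5 + 0 = -5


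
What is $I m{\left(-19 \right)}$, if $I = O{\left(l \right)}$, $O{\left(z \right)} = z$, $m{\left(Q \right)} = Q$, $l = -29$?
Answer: $551$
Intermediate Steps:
$I = -29$
$I m{\left(-19 \right)} = \left(-29\right) \left(-19\right) = 551$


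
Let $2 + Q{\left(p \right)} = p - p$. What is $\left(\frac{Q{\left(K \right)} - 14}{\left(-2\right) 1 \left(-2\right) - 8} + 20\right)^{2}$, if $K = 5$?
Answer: $576$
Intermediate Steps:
$Q{\left(p \right)} = -2$ ($Q{\left(p \right)} = -2 + \left(p - p\right) = -2 + 0 = -2$)
$\left(\frac{Q{\left(K \right)} - 14}{\left(-2\right) 1 \left(-2\right) - 8} + 20\right)^{2} = \left(\frac{-2 - 14}{\left(-2\right) 1 \left(-2\right) - 8} + 20\right)^{2} = \left(- \frac{16}{\left(-2\right) \left(-2\right) - 8} + 20\right)^{2} = \left(- \frac{16}{4 - 8} + 20\right)^{2} = \left(- \frac{16}{-4} + 20\right)^{2} = \left(\left(-16\right) \left(- \frac{1}{4}\right) + 20\right)^{2} = \left(4 + 20\right)^{2} = 24^{2} = 576$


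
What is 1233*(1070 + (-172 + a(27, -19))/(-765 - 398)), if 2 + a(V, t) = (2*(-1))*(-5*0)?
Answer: 1534572072/1163 ≈ 1.3195e+6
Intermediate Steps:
a(V, t) = -2 (a(V, t) = -2 + (2*(-1))*(-5*0) = -2 - 2*0 = -2 + 0 = -2)
1233*(1070 + (-172 + a(27, -19))/(-765 - 398)) = 1233*(1070 + (-172 - 2)/(-765 - 398)) = 1233*(1070 - 174/(-1163)) = 1233*(1070 - 174*(-1/1163)) = 1233*(1070 + 174/1163) = 1233*(1244584/1163) = 1534572072/1163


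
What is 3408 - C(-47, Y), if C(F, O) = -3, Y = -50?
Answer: 3411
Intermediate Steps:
3408 - C(-47, Y) = 3408 - 1*(-3) = 3408 + 3 = 3411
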